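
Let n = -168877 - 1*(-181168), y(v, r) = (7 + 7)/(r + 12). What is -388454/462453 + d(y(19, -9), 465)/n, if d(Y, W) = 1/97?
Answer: -154374961535/183782984277 ≈ -0.83998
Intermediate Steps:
y(v, r) = 14/(12 + r)
d(Y, W) = 1/97
n = 12291 (n = -168877 + 181168 = 12291)
-388454/462453 + d(y(19, -9), 465)/n = -388454/462453 + (1/97)/12291 = -388454*1/462453 + (1/97)*(1/12291) = -388454/462453 + 1/1192227 = -154374961535/183782984277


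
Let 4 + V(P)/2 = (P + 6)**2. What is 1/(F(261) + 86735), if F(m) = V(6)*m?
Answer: 1/159815 ≈ 6.2572e-6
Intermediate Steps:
V(P) = -8 + 2*(6 + P)**2 (V(P) = -8 + 2*(P + 6)**2 = -8 + 2*(6 + P)**2)
F(m) = 280*m (F(m) = (-8 + 2*(6 + 6)**2)*m = (-8 + 2*12**2)*m = (-8 + 2*144)*m = (-8 + 288)*m = 280*m)
1/(F(261) + 86735) = 1/(280*261 + 86735) = 1/(73080 + 86735) = 1/159815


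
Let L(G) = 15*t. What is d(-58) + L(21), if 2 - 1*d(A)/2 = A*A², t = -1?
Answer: 390213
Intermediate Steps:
L(G) = -15 (L(G) = 15*(-1) = -15)
d(A) = 4 - 2*A³ (d(A) = 4 - 2*A*A² = 4 - 2*A³)
d(-58) + L(21) = (4 - 2*(-58)³) - 15 = (4 - 2*(-195112)) - 15 = (4 + 390224) - 15 = 390228 - 15 = 390213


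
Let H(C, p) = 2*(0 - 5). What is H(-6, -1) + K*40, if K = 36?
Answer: 1430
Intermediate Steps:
H(C, p) = -10 (H(C, p) = 2*(-5) = -10)
H(-6, -1) + K*40 = -10 + 36*40 = -10 + 1440 = 1430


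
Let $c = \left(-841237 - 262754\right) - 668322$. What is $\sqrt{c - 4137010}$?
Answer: $i \sqrt{5909323} \approx 2430.9 i$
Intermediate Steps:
$c = -1772313$ ($c = -1103991 - 668322 = -1772313$)
$\sqrt{c - 4137010} = \sqrt{-1772313 - 4137010} = \sqrt{-5909323} = i \sqrt{5909323}$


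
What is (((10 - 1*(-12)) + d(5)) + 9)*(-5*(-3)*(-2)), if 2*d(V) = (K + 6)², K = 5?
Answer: -2745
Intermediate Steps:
d(V) = 121/2 (d(V) = (5 + 6)²/2 = (½)*11² = (½)*121 = 121/2)
(((10 - 1*(-12)) + d(5)) + 9)*(-5*(-3)*(-2)) = (((10 - 1*(-12)) + 121/2) + 9)*(-5*(-3)*(-2)) = (((10 + 12) + 121/2) + 9)*(15*(-2)) = ((22 + 121/2) + 9)*(-30) = (165/2 + 9)*(-30) = (183/2)*(-30) = -2745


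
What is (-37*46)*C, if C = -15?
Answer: 25530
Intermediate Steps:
(-37*46)*C = -37*46*(-15) = -1702*(-15) = 25530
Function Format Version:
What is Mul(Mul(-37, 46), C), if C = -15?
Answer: 25530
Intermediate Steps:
Mul(Mul(-37, 46), C) = Mul(Mul(-37, 46), -15) = Mul(-1702, -15) = 25530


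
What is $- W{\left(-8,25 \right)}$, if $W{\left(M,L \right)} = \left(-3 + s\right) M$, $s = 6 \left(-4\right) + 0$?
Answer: $-216$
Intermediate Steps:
$s = -24$ ($s = -24 + 0 = -24$)
$W{\left(M,L \right)} = - 27 M$ ($W{\left(M,L \right)} = \left(-3 - 24\right) M = - 27 M$)
$- W{\left(-8,25 \right)} = - \left(-27\right) \left(-8\right) = \left(-1\right) 216 = -216$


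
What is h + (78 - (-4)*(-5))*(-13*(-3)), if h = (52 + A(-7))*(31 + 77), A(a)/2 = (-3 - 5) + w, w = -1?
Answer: 5934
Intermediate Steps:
A(a) = -18 (A(a) = 2*((-3 - 5) - 1) = 2*(-8 - 1) = 2*(-9) = -18)
h = 3672 (h = (52 - 18)*(31 + 77) = 34*108 = 3672)
h + (78 - (-4)*(-5))*(-13*(-3)) = 3672 + (78 - (-4)*(-5))*(-13*(-3)) = 3672 + (78 - 1*20)*39 = 3672 + (78 - 20)*39 = 3672 + 58*39 = 3672 + 2262 = 5934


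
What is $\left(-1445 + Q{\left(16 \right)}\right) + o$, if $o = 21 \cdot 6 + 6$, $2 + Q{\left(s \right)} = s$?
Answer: $-1299$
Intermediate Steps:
$Q{\left(s \right)} = -2 + s$
$o = 132$ ($o = 126 + 6 = 132$)
$\left(-1445 + Q{\left(16 \right)}\right) + o = \left(-1445 + \left(-2 + 16\right)\right) + 132 = \left(-1445 + 14\right) + 132 = -1431 + 132 = -1299$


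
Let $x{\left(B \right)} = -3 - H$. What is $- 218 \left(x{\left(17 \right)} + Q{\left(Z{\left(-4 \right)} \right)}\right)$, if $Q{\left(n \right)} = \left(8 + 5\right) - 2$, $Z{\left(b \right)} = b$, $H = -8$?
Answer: $-3488$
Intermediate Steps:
$Q{\left(n \right)} = 11$ ($Q{\left(n \right)} = 13 - 2 = 11$)
$x{\left(B \right)} = 5$ ($x{\left(B \right)} = -3 - -8 = -3 + 8 = 5$)
$- 218 \left(x{\left(17 \right)} + Q{\left(Z{\left(-4 \right)} \right)}\right) = - 218 \left(5 + 11\right) = \left(-218\right) 16 = -3488$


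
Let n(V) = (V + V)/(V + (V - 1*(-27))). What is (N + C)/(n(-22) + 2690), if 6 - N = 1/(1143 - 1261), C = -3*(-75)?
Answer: 463403/5401332 ≈ 0.085794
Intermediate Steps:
n(V) = 2*V/(27 + 2*V) (n(V) = (2*V)/(V + (V + 27)) = (2*V)/(V + (27 + V)) = (2*V)/(27 + 2*V) = 2*V/(27 + 2*V))
C = 225
N = 709/118 (N = 6 - 1/(1143 - 1261) = 6 - 1/(-118) = 6 - 1*(-1/118) = 6 + 1/118 = 709/118 ≈ 6.0085)
(N + C)/(n(-22) + 2690) = (709/118 + 225)/(2*(-22)/(27 + 2*(-22)) + 2690) = 27259/(118*(2*(-22)/(27 - 44) + 2690)) = 27259/(118*(2*(-22)/(-17) + 2690)) = 27259/(118*(2*(-22)*(-1/17) + 2690)) = 27259/(118*(44/17 + 2690)) = 27259/(118*(45774/17)) = (27259/118)*(17/45774) = 463403/5401332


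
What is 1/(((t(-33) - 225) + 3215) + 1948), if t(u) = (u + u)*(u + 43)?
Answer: 1/4278 ≈ 0.00023375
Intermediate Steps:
t(u) = 2*u*(43 + u) (t(u) = (2*u)*(43 + u) = 2*u*(43 + u))
1/(((t(-33) - 225) + 3215) + 1948) = 1/(((2*(-33)*(43 - 33) - 225) + 3215) + 1948) = 1/(((2*(-33)*10 - 225) + 3215) + 1948) = 1/(((-660 - 225) + 3215) + 1948) = 1/((-885 + 3215) + 1948) = 1/(2330 + 1948) = 1/4278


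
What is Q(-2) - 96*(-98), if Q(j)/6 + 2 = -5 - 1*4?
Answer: 9342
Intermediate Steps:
Q(j) = -66 (Q(j) = -12 + 6*(-5 - 1*4) = -12 + 6*(-5 - 4) = -12 + 6*(-9) = -12 - 54 = -66)
Q(-2) - 96*(-98) = -66 - 96*(-98) = -66 + 9408 = 9342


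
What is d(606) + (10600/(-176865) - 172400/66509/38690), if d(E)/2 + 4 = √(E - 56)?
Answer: -73364517940904/9102297833733 + 10*√22 ≈ 38.844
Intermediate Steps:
d(E) = -8 + 2*√(-56 + E) (d(E) = -8 + 2*√(E - 56) = -8 + 2*√(-56 + E))
d(606) + (10600/(-176865) - 172400/66509/38690) = (-8 + 2*√(-56 + 606)) + (10600/(-176865) - 172400/66509/38690) = (-8 + 2*√550) + (10600*(-1/176865) - 172400*1/66509*(1/38690)) = (-8 + 2*(5*√22)) + (-2120/35373 - 172400/66509*1/38690) = (-8 + 10*√22) + (-2120/35373 - 17240/257323321) = (-8 + 10*√22) - 546135271040/9102297833733 = -73364517940904/9102297833733 + 10*√22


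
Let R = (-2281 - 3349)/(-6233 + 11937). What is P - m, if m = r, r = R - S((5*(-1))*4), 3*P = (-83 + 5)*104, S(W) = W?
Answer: -7766033/2852 ≈ -2723.0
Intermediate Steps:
R = -2815/2852 (R = -5630/5704 = -5630*1/5704 = -2815/2852 ≈ -0.98703)
P = -2704 (P = ((-83 + 5)*104)/3 = (-78*104)/3 = (1/3)*(-8112) = -2704)
r = 54225/2852 (r = -2815/2852 - 5*(-1)*4 = -2815/2852 - (-5)*4 = -2815/2852 - 1*(-20) = -2815/2852 + 20 = 54225/2852 ≈ 19.013)
m = 54225/2852 ≈ 19.013
P - m = -2704 - 1*54225/2852 = -2704 - 54225/2852 = -7766033/2852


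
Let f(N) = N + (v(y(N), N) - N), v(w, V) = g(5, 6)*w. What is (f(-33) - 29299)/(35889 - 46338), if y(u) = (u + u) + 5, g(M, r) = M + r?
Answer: 370/129 ≈ 2.8682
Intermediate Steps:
y(u) = 5 + 2*u (y(u) = 2*u + 5 = 5 + 2*u)
v(w, V) = 11*w (v(w, V) = (5 + 6)*w = 11*w)
f(N) = 55 + 22*N (f(N) = N + (11*(5 + 2*N) - N) = N + ((55 + 22*N) - N) = N + (55 + 21*N) = 55 + 22*N)
(f(-33) - 29299)/(35889 - 46338) = ((55 + 22*(-33)) - 29299)/(35889 - 46338) = ((55 - 726) - 29299)/(-10449) = (-671 - 29299)*(-1/10449) = -29970*(-1/10449) = 370/129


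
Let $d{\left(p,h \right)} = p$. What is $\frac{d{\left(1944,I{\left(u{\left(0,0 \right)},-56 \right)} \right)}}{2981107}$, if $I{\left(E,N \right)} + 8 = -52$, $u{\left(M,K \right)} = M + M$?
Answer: $\frac{1944}{2981107} \approx 0.00065211$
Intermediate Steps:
$u{\left(M,K \right)} = 2 M$
$I{\left(E,N \right)} = -60$ ($I{\left(E,N \right)} = -8 - 52 = -60$)
$\frac{d{\left(1944,I{\left(u{\left(0,0 \right)},-56 \right)} \right)}}{2981107} = \frac{1944}{2981107}$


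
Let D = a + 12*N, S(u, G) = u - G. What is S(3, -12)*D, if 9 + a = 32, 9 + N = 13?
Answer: 1065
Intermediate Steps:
N = 4 (N = -9 + 13 = 4)
a = 23 (a = -9 + 32 = 23)
D = 71 (D = 23 + 12*4 = 23 + 48 = 71)
S(3, -12)*D = (3 - 1*(-12))*71 = (3 + 12)*71 = 15*71 = 1065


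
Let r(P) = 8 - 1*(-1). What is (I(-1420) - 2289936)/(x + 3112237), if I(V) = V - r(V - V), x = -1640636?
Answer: -73915/47471 ≈ -1.5571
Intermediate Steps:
r(P) = 9 (r(P) = 8 + 1 = 9)
I(V) = -9 + V (I(V) = V - 1*9 = V - 9 = -9 + V)
(I(-1420) - 2289936)/(x + 3112237) = ((-9 - 1420) - 2289936)/(-1640636 + 3112237) = (-1429 - 2289936)/1471601 = -2291365*1/1471601 = -73915/47471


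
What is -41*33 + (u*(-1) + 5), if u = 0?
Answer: -1348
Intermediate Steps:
-41*33 + (u*(-1) + 5) = -41*33 + (0*(-1) + 5) = -1353 + (0 + 5) = -1353 + 5 = -1348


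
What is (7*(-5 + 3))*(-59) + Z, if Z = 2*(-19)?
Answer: 788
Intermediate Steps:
Z = -38
(7*(-5 + 3))*(-59) + Z = (7*(-5 + 3))*(-59) - 38 = (7*(-2))*(-59) - 38 = -14*(-59) - 38 = 826 - 38 = 788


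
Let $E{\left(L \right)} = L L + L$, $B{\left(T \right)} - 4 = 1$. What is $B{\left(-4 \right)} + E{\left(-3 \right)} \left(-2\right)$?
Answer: $-7$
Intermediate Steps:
$B{\left(T \right)} = 5$ ($B{\left(T \right)} = 4 + 1 = 5$)
$E{\left(L \right)} = L + L^{2}$ ($E{\left(L \right)} = L^{2} + L = L + L^{2}$)
$B{\left(-4 \right)} + E{\left(-3 \right)} \left(-2\right) = 5 + - 3 \left(1 - 3\right) \left(-2\right) = 5 + \left(-3\right) \left(-2\right) \left(-2\right) = 5 + 6 \left(-2\right) = 5 - 12 = -7$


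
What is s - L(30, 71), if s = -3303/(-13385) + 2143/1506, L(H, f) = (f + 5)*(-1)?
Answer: 1565651933/20157810 ≈ 77.670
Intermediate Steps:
L(H, f) = -5 - f (L(H, f) = (5 + f)*(-1) = -5 - f)
s = 33658373/20157810 (s = -3303*(-1/13385) + 2143*(1/1506) = 3303/13385 + 2143/1506 = 33658373/20157810 ≈ 1.6697)
s - L(30, 71) = 33658373/20157810 - (-5 - 1*71) = 33658373/20157810 - (-5 - 71) = 33658373/20157810 - 1*(-76) = 33658373/20157810 + 76 = 1565651933/20157810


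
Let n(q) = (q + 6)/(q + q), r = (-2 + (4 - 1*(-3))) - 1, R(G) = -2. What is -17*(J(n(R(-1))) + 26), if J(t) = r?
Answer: -510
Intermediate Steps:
r = 4 (r = (-2 + (4 + 3)) - 1 = (-2 + 7) - 1 = 5 - 1 = 4)
n(q) = (6 + q)/(2*q) (n(q) = (6 + q)/((2*q)) = (6 + q)*(1/(2*q)) = (6 + q)/(2*q))
J(t) = 4
-17*(J(n(R(-1))) + 26) = -17*(4 + 26) = -17*30 = -510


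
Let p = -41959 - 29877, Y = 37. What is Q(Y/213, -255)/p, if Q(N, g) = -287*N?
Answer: 10619/15301068 ≈ 0.00069400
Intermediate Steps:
p = -71836
Q(Y/213, -255)/p = -10619/213/(-71836) = -10619/213*(-1/71836) = 10619/15301068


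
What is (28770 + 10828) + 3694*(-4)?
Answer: 24822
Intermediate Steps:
(28770 + 10828) + 3694*(-4) = 39598 - 14776 = 24822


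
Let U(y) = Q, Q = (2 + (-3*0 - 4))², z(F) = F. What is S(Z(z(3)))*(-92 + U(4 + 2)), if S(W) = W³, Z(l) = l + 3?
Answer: -19008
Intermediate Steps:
Z(l) = 3 + l
Q = 4 (Q = (2 + (0 - 4))² = (2 - 4)² = (-2)² = 4)
U(y) = 4
S(Z(z(3)))*(-92 + U(4 + 2)) = (3 + 3)³*(-92 + 4) = 6³*(-88) = 216*(-88) = -19008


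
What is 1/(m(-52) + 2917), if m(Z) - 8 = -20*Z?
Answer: 1/3965 ≈ 0.00025221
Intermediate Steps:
m(Z) = 8 - 20*Z
1/(m(-52) + 2917) = 1/((8 - 20*(-52)) + 2917) = 1/((8 + 1040) + 2917) = 1/(1048 + 2917) = 1/3965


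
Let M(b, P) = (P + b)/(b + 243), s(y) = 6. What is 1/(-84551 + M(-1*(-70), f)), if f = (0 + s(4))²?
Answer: -313/26464357 ≈ -1.1827e-5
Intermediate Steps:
f = 36 (f = (0 + 6)² = 6² = 36)
M(b, P) = (P + b)/(243 + b)
1/(-84551 + M(-1*(-70), f)) = 1/(-84551 + (36 - 1*(-70))/(243 - 1*(-70))) = 1/(-84551 + (36 + 70)/(243 + 70)) = 1/(-84551 + 106/313) = 1/(-26464357/313) = -313/26464357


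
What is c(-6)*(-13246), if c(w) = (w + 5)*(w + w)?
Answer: -158952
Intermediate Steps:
c(w) = 2*w*(5 + w) (c(w) = (5 + w)*(2*w) = 2*w*(5 + w))
c(-6)*(-13246) = (2*(-6)*(5 - 6))*(-13246) = (2*(-6)*(-1))*(-13246) = 12*(-13246) = -158952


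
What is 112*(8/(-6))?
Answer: -448/3 ≈ -149.33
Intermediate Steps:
112*(8/(-6)) = 112*(8*(-1/6)) = 112*(-4/3) = -448/3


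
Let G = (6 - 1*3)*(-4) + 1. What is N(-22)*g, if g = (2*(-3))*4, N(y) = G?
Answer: 264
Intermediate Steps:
G = -11 (G = (6 - 3)*(-4) + 1 = 3*(-4) + 1 = -12 + 1 = -11)
N(y) = -11
g = -24 (g = -6*4 = -24)
N(-22)*g = -11*(-24) = 264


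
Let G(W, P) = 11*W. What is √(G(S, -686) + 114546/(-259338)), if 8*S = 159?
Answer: √6521857871354/172892 ≈ 14.771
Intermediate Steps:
S = 159/8 (S = (⅛)*159 = 159/8 ≈ 19.875)
√(G(S, -686) + 114546/(-259338)) = √(11*(159/8) + 114546/(-259338)) = √(1749/8 + 114546*(-1/259338)) = √(1749/8 - 19091/43223) = √(75444299/345784) = √6521857871354/172892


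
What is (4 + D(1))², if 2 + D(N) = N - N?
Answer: 4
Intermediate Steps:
D(N) = -2 (D(N) = -2 + (N - N) = -2 + 0 = -2)
(4 + D(1))² = (4 - 2)² = 2² = 4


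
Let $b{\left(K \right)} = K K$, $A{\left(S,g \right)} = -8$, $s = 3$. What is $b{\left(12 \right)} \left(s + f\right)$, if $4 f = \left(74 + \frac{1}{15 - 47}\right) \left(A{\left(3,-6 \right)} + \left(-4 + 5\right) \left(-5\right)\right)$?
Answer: $- \frac{273483}{8} \approx -34185.0$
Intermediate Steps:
$b{\left(K \right)} = K^{2}$
$f = - \frac{30771}{128}$ ($f = \frac{\left(74 + \frac{1}{15 - 47}\right) \left(-8 + \left(-4 + 5\right) \left(-5\right)\right)}{4} = \frac{\left(74 + \frac{1}{-32}\right) \left(-8 + 1 \left(-5\right)\right)}{4} = \frac{\left(74 - \frac{1}{32}\right) \left(-8 - 5\right)}{4} = \frac{\frac{2367}{32} \left(-13\right)}{4} = \frac{1}{4} \left(- \frac{30771}{32}\right) = - \frac{30771}{128} \approx -240.4$)
$b{\left(12 \right)} \left(s + f\right) = 12^{2} \left(3 - \frac{30771}{128}\right) = 144 \left(- \frac{30387}{128}\right) = - \frac{273483}{8}$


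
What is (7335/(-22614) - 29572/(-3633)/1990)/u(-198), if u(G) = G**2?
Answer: -8726814707/1068255142720920 ≈ -8.1692e-6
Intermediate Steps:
(7335/(-22614) - 29572/(-3633)/1990)/u(-198) = (7335/(-22614) - 29572/(-3633)/1990)/((-198)**2) = (7335*(-1/22614) - 29572*(-1/3633)*(1/1990))/39204 = (-2445/7538 + (29572/3633)*(1/1990))*(1/39204) = (-2445/7538 + 14786/3614835)*(1/39204) = -8726814707/27248626230*1/39204 = -8726814707/1068255142720920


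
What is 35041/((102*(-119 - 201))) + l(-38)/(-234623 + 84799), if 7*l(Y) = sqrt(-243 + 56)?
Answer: -35041/32640 - I*sqrt(187)/1048768 ≈ -1.0736 - 1.3039e-5*I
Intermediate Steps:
l(Y) = I*sqrt(187)/7 (l(Y) = sqrt(-243 + 56)/7 = sqrt(-187)/7 = (I*sqrt(187))/7 = I*sqrt(187)/7)
35041/((102*(-119 - 201))) + l(-38)/(-234623 + 84799) = 35041/((102*(-119 - 201))) + (I*sqrt(187)/7)/(-234623 + 84799) = 35041/((102*(-320))) + (I*sqrt(187)/7)/(-149824) = 35041/(-32640) + (I*sqrt(187)/7)*(-1/149824) = 35041*(-1/32640) - I*sqrt(187)/1048768 = -35041/32640 - I*sqrt(187)/1048768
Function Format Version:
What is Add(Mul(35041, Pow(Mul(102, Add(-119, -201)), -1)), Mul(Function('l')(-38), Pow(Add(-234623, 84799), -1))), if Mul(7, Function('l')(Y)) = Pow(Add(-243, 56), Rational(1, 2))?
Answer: Add(Rational(-35041, 32640), Mul(Rational(-1, 1048768), I, Pow(187, Rational(1, 2)))) ≈ Add(-1.0736, Mul(-1.3039e-5, I))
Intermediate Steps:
Function('l')(Y) = Mul(Rational(1, 7), I, Pow(187, Rational(1, 2))) (Function('l')(Y) = Mul(Rational(1, 7), Pow(Add(-243, 56), Rational(1, 2))) = Mul(Rational(1, 7), Pow(-187, Rational(1, 2))) = Mul(Rational(1, 7), Mul(I, Pow(187, Rational(1, 2)))) = Mul(Rational(1, 7), I, Pow(187, Rational(1, 2))))
Add(Mul(35041, Pow(Mul(102, Add(-119, -201)), -1)), Mul(Function('l')(-38), Pow(Add(-234623, 84799), -1))) = Add(Mul(35041, Pow(Mul(102, Add(-119, -201)), -1)), Mul(Mul(Rational(1, 7), I, Pow(187, Rational(1, 2))), Pow(Add(-234623, 84799), -1))) = Add(Mul(35041, Pow(Mul(102, -320), -1)), Mul(Mul(Rational(1, 7), I, Pow(187, Rational(1, 2))), Pow(-149824, -1))) = Add(Mul(35041, Pow(-32640, -1)), Mul(Mul(Rational(1, 7), I, Pow(187, Rational(1, 2))), Rational(-1, 149824))) = Add(Mul(35041, Rational(-1, 32640)), Mul(Rational(-1, 1048768), I, Pow(187, Rational(1, 2)))) = Add(Rational(-35041, 32640), Mul(Rational(-1, 1048768), I, Pow(187, Rational(1, 2))))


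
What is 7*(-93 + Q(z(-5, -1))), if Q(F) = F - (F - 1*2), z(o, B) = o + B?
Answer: -637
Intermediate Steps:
z(o, B) = B + o
Q(F) = 2 (Q(F) = F - (F - 2) = F - (-2 + F) = F + (2 - F) = 2)
7*(-93 + Q(z(-5, -1))) = 7*(-93 + 2) = 7*(-91) = -637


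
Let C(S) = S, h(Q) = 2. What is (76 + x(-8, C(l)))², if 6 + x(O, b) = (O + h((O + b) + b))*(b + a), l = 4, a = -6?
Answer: 6724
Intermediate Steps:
x(O, b) = -6 + (-6 + b)*(2 + O) (x(O, b) = -6 + (O + 2)*(b - 6) = -6 + (2 + O)*(-6 + b) = -6 + (-6 + b)*(2 + O))
(76 + x(-8, C(l)))² = (76 + (-18 - 6*(-8) + 2*4 - 8*4))² = (76 + (-18 + 48 + 8 - 32))² = (76 + 6)² = 82² = 6724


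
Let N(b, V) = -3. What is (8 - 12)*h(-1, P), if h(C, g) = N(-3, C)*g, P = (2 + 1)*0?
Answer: 0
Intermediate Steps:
P = 0 (P = 3*0 = 0)
h(C, g) = -3*g
(8 - 12)*h(-1, P) = (8 - 12)*(-3*0) = -4*0 = 0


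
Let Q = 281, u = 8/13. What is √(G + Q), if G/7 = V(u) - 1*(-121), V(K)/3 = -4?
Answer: 6*√29 ≈ 32.311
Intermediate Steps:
u = 8/13 (u = 8*(1/13) = 8/13 ≈ 0.61539)
V(K) = -12 (V(K) = 3*(-4) = -12)
G = 763 (G = 7*(-12 - 1*(-121)) = 7*(-12 + 121) = 7*109 = 763)
√(G + Q) = √(763 + 281) = √1044 = 6*√29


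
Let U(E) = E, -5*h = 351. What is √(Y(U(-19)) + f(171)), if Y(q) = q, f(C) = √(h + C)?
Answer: √(-475 + 30*√70)/5 ≈ 2.9933*I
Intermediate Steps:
h = -351/5 (h = -⅕*351 = -351/5 ≈ -70.200)
f(C) = √(-351/5 + C)
√(Y(U(-19)) + f(171)) = √(-19 + √(-1755 + 25*171)/5) = √(-19 + √(-1755 + 4275)/5) = √(-19 + √2520/5) = √(-19 + (6*√70)/5) = √(-19 + 6*√70/5)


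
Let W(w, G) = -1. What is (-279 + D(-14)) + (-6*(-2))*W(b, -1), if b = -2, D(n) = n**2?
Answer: -95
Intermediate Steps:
(-279 + D(-14)) + (-6*(-2))*W(b, -1) = (-279 + (-14)**2) - 6*(-2)*(-1) = (-279 + 196) + 12*(-1) = -83 - 12 = -95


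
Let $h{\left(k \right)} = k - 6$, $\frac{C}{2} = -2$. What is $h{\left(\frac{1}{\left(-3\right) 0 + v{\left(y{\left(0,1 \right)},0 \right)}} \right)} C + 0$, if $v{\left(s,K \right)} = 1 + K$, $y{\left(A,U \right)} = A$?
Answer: $20$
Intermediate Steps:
$C = -4$ ($C = 2 \left(-2\right) = -4$)
$h{\left(k \right)} = -6 + k$ ($h{\left(k \right)} = k - 6 = -6 + k$)
$h{\left(\frac{1}{\left(-3\right) 0 + v{\left(y{\left(0,1 \right)},0 \right)}} \right)} C + 0 = \left(-6 + \frac{1}{\left(-3\right) 0 + \left(1 + 0\right)}\right) \left(-4\right) + 0 = \left(-6 + \frac{1}{0 + 1}\right) \left(-4\right) + 0 = \left(-6 + 1^{-1}\right) \left(-4\right) + 0 = \left(-6 + 1\right) \left(-4\right) + 0 = \left(-5\right) \left(-4\right) + 0 = 20 + 0 = 20$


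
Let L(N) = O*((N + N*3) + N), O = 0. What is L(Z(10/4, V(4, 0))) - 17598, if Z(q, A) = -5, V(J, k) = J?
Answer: -17598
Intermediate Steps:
L(N) = 0 (L(N) = 0*((N + N*3) + N) = 0*((N + 3*N) + N) = 0*(4*N + N) = 0*(5*N) = 0)
L(Z(10/4, V(4, 0))) - 17598 = 0 - 17598 = -17598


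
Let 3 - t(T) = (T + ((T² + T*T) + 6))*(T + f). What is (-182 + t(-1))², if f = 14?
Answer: 72900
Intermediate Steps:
t(T) = 3 - (14 + T)*(6 + T + 2*T²) (t(T) = 3 - (T + ((T² + T*T) + 6))*(T + 14) = 3 - (T + ((T² + T²) + 6))*(14 + T) = 3 - (T + (2*T² + 6))*(14 + T) = 3 - (T + (6 + 2*T²))*(14 + T) = 3 - (6 + T + 2*T²)*(14 + T) = 3 - (14 + T)*(6 + T + 2*T²))
(-182 + t(-1))² = (-182 + (-81 - 29*(-1)² - 20*(-1) - 2*(-1)³))² = (-182 + (-81 - 29*1 + 20 - 2*(-1)))² = (-182 + (-81 - 29 + 20 + 2))² = (-182 - 88)² = (-270)² = 72900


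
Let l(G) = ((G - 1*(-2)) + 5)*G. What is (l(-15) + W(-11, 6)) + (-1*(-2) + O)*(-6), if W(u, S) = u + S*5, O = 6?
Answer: 91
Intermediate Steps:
W(u, S) = u + 5*S
l(G) = G*(7 + G) (l(G) = ((G + 2) + 5)*G = ((2 + G) + 5)*G = (7 + G)*G = G*(7 + G))
(l(-15) + W(-11, 6)) + (-1*(-2) + O)*(-6) = (-15*(7 - 15) + (-11 + 5*6)) + (-1*(-2) + 6)*(-6) = (-15*(-8) + (-11 + 30)) + (2 + 6)*(-6) = (120 + 19) + 8*(-6) = 139 - 48 = 91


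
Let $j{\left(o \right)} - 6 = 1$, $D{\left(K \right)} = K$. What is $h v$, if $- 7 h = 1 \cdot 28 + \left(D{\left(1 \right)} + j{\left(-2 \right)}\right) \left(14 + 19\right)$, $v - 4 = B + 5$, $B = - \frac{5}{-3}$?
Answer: $- \frac{9344}{21} \approx -444.95$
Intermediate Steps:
$B = \frac{5}{3}$ ($B = \left(-5\right) \left(- \frac{1}{3}\right) = \frac{5}{3} \approx 1.6667$)
$j{\left(o \right)} = 7$ ($j{\left(o \right)} = 6 + 1 = 7$)
$v = \frac{32}{3}$ ($v = 4 + \left(\frac{5}{3} + 5\right) = 4 + \frac{20}{3} = \frac{32}{3} \approx 10.667$)
$h = - \frac{292}{7}$ ($h = - \frac{1 \cdot 28 + \left(1 + 7\right) \left(14 + 19\right)}{7} = - \frac{28 + 8 \cdot 33}{7} = - \frac{28 + 264}{7} = \left(- \frac{1}{7}\right) 292 = - \frac{292}{7} \approx -41.714$)
$h v = \left(- \frac{292}{7}\right) \frac{32}{3} = - \frac{9344}{21}$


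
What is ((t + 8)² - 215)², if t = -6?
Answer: 44521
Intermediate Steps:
((t + 8)² - 215)² = ((-6 + 8)² - 215)² = (2² - 215)² = (4 - 215)² = (-211)² = 44521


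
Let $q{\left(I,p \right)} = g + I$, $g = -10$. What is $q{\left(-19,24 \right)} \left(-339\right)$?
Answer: $9831$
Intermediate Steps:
$q{\left(I,p \right)} = -10 + I$
$q{\left(-19,24 \right)} \left(-339\right) = \left(-10 - 19\right) \left(-339\right) = \left(-29\right) \left(-339\right) = 9831$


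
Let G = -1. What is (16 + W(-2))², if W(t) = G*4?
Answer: 144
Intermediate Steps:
W(t) = -4 (W(t) = -1*4 = -4)
(16 + W(-2))² = (16 - 4)² = 12² = 144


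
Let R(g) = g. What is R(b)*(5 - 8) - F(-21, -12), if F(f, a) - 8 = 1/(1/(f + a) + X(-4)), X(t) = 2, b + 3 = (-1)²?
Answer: -163/65 ≈ -2.5077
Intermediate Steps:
b = -2 (b = -3 + (-1)² = -3 + 1 = -2)
F(f, a) = 8 + 1/(2 + 1/(a + f)) (F(f, a) = 8 + 1/(1/(f + a) + 2) = 8 + 1/(1/(a + f) + 2) = 8 + 1/(2 + 1/(a + f)))
R(b)*(5 - 8) - F(-21, -12) = -2*(5 - 8) - (8 + 17*(-12) + 17*(-21))/(1 + 2*(-12) + 2*(-21)) = -2*(-3) - (8 - 204 - 357)/(1 - 24 - 42) = 6 - (-553)/(-65) = 6 - (-1)*(-553)/65 = 6 - 1*553/65 = 6 - 553/65 = -163/65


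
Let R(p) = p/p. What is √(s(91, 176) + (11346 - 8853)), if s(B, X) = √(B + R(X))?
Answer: √(2493 + 2*√23) ≈ 50.026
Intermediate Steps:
R(p) = 1
s(B, X) = √(1 + B) (s(B, X) = √(B + 1) = √(1 + B))
√(s(91, 176) + (11346 - 8853)) = √(√(1 + 91) + (11346 - 8853)) = √(√92 + 2493) = √(2*√23 + 2493) = √(2493 + 2*√23)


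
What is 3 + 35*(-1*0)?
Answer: 3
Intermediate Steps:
3 + 35*(-1*0) = 3 + 35*0 = 3 + 0 = 3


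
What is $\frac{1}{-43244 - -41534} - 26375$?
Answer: $- \frac{45101251}{1710} \approx -26375.0$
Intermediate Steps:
$\frac{1}{-43244 - -41534} - 26375 = \frac{1}{-43244 + 41534} - 26375 = \frac{1}{-1710} - 26375 = - \frac{1}{1710} - 26375 = - \frac{45101251}{1710}$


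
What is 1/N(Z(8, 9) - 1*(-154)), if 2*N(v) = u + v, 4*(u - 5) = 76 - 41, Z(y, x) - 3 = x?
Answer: 8/719 ≈ 0.011127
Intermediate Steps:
Z(y, x) = 3 + x
u = 55/4 (u = 5 + (76 - 41)/4 = 5 + (1/4)*35 = 5 + 35/4 = 55/4 ≈ 13.750)
N(v) = 55/8 + v/2 (N(v) = (55/4 + v)/2 = 55/8 + v/2)
1/N(Z(8, 9) - 1*(-154)) = 1/(55/8 + ((3 + 9) - 1*(-154))/2) = 1/(55/8 + (12 + 154)/2) = 1/(55/8 + (1/2)*166) = 1/(55/8 + 83) = 1/(719/8) = 8/719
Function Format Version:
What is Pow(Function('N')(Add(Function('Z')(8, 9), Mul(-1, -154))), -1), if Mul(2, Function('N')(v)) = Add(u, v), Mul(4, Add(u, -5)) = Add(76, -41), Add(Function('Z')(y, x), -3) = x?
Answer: Rational(8, 719) ≈ 0.011127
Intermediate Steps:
Function('Z')(y, x) = Add(3, x)
u = Rational(55, 4) (u = Add(5, Mul(Rational(1, 4), Add(76, -41))) = Add(5, Mul(Rational(1, 4), 35)) = Add(5, Rational(35, 4)) = Rational(55, 4) ≈ 13.750)
Function('N')(v) = Add(Rational(55, 8), Mul(Rational(1, 2), v)) (Function('N')(v) = Mul(Rational(1, 2), Add(Rational(55, 4), v)) = Add(Rational(55, 8), Mul(Rational(1, 2), v)))
Pow(Function('N')(Add(Function('Z')(8, 9), Mul(-1, -154))), -1) = Pow(Add(Rational(55, 8), Mul(Rational(1, 2), Add(Add(3, 9), Mul(-1, -154)))), -1) = Pow(Add(Rational(55, 8), Mul(Rational(1, 2), Add(12, 154))), -1) = Pow(Add(Rational(55, 8), Mul(Rational(1, 2), 166)), -1) = Pow(Add(Rational(55, 8), 83), -1) = Pow(Rational(719, 8), -1) = Rational(8, 719)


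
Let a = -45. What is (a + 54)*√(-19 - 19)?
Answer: 9*I*√38 ≈ 55.48*I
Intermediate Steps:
(a + 54)*√(-19 - 19) = (-45 + 54)*√(-19 - 19) = 9*√(-38) = 9*(I*√38) = 9*I*√38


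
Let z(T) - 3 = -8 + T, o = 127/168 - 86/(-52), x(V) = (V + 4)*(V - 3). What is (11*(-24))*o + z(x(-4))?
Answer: -58348/91 ≈ -641.19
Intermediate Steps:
x(V) = (-3 + V)*(4 + V) (x(V) = (4 + V)*(-3 + V) = (-3 + V)*(4 + V))
o = 5263/2184 (o = 127*(1/168) - 86*(-1/52) = 127/168 + 43/26 = 5263/2184 ≈ 2.4098)
z(T) = -5 + T (z(T) = 3 + (-8 + T) = -5 + T)
(11*(-24))*o + z(x(-4)) = (11*(-24))*(5263/2184) + (-5 + (-12 - 4 + (-4)²)) = -264*5263/2184 + (-5 + (-12 - 4 + 16)) = -57893/91 + (-5 + 0) = -57893/91 - 5 = -58348/91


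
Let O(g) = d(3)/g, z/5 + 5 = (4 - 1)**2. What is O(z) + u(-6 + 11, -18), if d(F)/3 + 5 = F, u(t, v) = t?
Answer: 47/10 ≈ 4.7000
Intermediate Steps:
d(F) = -15 + 3*F
z = 20 (z = -25 + 5*(4 - 1)**2 = -25 + 5*3**2 = -25 + 5*9 = -25 + 45 = 20)
O(g) = -6/g (O(g) = (-15 + 3*3)/g = (-15 + 9)/g = -6/g)
O(z) + u(-6 + 11, -18) = -6/20 + (-6 + 11) = -6*1/20 + 5 = -3/10 + 5 = 47/10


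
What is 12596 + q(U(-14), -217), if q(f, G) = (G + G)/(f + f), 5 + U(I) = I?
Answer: 239541/19 ≈ 12607.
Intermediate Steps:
U(I) = -5 + I
q(f, G) = G/f (q(f, G) = (2*G)/((2*f)) = (2*G)*(1/(2*f)) = G/f)
12596 + q(U(-14), -217) = 12596 - 217/(-5 - 14) = 12596 - 217/(-19) = 12596 - 217*(-1/19) = 12596 + 217/19 = 239541/19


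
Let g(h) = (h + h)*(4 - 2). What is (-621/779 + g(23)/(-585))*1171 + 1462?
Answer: 156925367/455715 ≈ 344.35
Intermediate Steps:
g(h) = 4*h (g(h) = (2*h)*2 = 4*h)
(-621/779 + g(23)/(-585))*1171 + 1462 = (-621/779 + (4*23)/(-585))*1171 + 1462 = (-621*1/779 + 92*(-1/585))*1171 + 1462 = (-621/779 - 92/585)*1171 + 1462 = -434953/455715*1171 + 1462 = -509329963/455715 + 1462 = 156925367/455715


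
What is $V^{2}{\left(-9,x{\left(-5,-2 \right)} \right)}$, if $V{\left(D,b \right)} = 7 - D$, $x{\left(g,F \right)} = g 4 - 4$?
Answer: $256$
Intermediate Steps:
$x{\left(g,F \right)} = -4 + 4 g$ ($x{\left(g,F \right)} = 4 g - 4 = -4 + 4 g$)
$V^{2}{\left(-9,x{\left(-5,-2 \right)} \right)} = \left(7 - -9\right)^{2} = \left(7 + 9\right)^{2} = 16^{2} = 256$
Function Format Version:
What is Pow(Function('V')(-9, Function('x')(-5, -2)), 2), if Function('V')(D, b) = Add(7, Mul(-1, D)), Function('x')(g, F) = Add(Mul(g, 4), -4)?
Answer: 256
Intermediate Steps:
Function('x')(g, F) = Add(-4, Mul(4, g)) (Function('x')(g, F) = Add(Mul(4, g), -4) = Add(-4, Mul(4, g)))
Pow(Function('V')(-9, Function('x')(-5, -2)), 2) = Pow(Add(7, Mul(-1, -9)), 2) = Pow(Add(7, 9), 2) = Pow(16, 2) = 256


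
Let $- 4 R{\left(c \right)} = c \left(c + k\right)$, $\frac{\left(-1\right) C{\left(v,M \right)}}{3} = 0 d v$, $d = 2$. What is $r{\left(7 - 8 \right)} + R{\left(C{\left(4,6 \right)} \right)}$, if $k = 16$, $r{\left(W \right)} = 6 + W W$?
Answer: $7$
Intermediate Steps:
$r{\left(W \right)} = 6 + W^{2}$
$C{\left(v,M \right)} = 0$ ($C{\left(v,M \right)} = - 3 \cdot 0 \cdot 2 v = - 3 \cdot 0 v = \left(-3\right) 0 = 0$)
$R{\left(c \right)} = - \frac{c \left(16 + c\right)}{4}$ ($R{\left(c \right)} = - \frac{c \left(c + 16\right)}{4} = - \frac{c \left(16 + c\right)}{4}$)
$r{\left(7 - 8 \right)} + R{\left(C{\left(4,6 \right)} \right)} = \left(6 + \left(7 - 8\right)^{2}\right) - 0 \left(16 + 0\right) = \left(6 + \left(-1\right)^{2}\right) - 0 \cdot 16 = \left(6 + 1\right) + 0 = 7 + 0 = 7$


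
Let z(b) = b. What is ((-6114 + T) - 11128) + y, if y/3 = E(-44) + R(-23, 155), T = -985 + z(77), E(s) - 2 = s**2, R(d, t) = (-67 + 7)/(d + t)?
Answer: -135711/11 ≈ -12337.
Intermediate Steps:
R(d, t) = -60/(d + t)
E(s) = 2 + s**2
T = -908 (T = -985 + 77 = -908)
y = 63939/11 (y = 3*((2 + (-44)**2) - 60/(-23 + 155)) = 3*((2 + 1936) - 60/132) = 3*(1938 - 60*1/132) = 3*(1938 - 5/11) = 3*(21313/11) = 63939/11 ≈ 5812.6)
((-6114 + T) - 11128) + y = ((-6114 - 908) - 11128) + 63939/11 = (-7022 - 11128) + 63939/11 = -18150 + 63939/11 = -135711/11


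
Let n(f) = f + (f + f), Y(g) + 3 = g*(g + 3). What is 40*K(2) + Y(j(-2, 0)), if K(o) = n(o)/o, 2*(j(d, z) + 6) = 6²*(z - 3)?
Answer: 3537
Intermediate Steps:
j(d, z) = -60 + 18*z (j(d, z) = -6 + (6²*(z - 3))/2 = -6 + (36*(-3 + z))/2 = -6 + (-108 + 36*z)/2 = -6 + (-54 + 18*z) = -60 + 18*z)
Y(g) = -3 + g*(3 + g) (Y(g) = -3 + g*(g + 3) = -3 + g*(3 + g))
n(f) = 3*f (n(f) = f + 2*f = 3*f)
K(o) = 3 (K(o) = (3*o)/o = 3)
40*K(2) + Y(j(-2, 0)) = 40*3 + (-3 + (-60 + 18*0)² + 3*(-60 + 18*0)) = 120 + (-3 + (-60 + 0)² + 3*(-60 + 0)) = 120 + (-3 + (-60)² + 3*(-60)) = 120 + (-3 + 3600 - 180) = 120 + 3417 = 3537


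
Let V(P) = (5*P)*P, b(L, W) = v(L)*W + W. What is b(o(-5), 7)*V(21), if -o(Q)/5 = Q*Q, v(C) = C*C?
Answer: 241187310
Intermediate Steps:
v(C) = C²
o(Q) = -5*Q² (o(Q) = -5*Q*Q = -5*Q²)
b(L, W) = W + W*L² (b(L, W) = L²*W + W = W*L² + W = W + W*L²)
V(P) = 5*P²
b(o(-5), 7)*V(21) = (7*(1 + (-5*(-5)²)²))*(5*21²) = (7*(1 + (-5*25)²))*(5*441) = (7*(1 + (-125)²))*2205 = (7*(1 + 15625))*2205 = (7*15626)*2205 = 109382*2205 = 241187310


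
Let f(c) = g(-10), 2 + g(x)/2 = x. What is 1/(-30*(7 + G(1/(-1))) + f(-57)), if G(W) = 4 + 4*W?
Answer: -1/234 ≈ -0.0042735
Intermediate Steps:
g(x) = -4 + 2*x
f(c) = -24 (f(c) = -4 + 2*(-10) = -4 - 20 = -24)
1/(-30*(7 + G(1/(-1))) + f(-57)) = 1/(-30*(7 + (4 + 4/(-1))) - 24) = 1/(-30*(7 + (4 + 4*(-1))) - 24) = 1/(-30*(7 + (4 - 4)) - 24) = 1/(-30*(7 + 0) - 24) = 1/(-30*7 - 24) = 1/(-210 - 24) = 1/(-234) = -1/234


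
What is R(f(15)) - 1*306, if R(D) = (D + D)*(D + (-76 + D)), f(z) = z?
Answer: -1686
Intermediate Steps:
R(D) = 2*D*(-76 + 2*D) (R(D) = (2*D)*(-76 + 2*D) = 2*D*(-76 + 2*D))
R(f(15)) - 1*306 = 4*15*(-38 + 15) - 1*306 = 4*15*(-23) - 306 = -1380 - 306 = -1686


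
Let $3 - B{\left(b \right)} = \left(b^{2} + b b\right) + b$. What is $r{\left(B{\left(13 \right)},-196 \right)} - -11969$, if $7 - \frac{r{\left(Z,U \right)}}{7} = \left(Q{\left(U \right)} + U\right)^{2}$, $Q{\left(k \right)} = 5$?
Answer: $-243349$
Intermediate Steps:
$B{\left(b \right)} = 3 - b - 2 b^{2}$ ($B{\left(b \right)} = 3 - \left(\left(b^{2} + b b\right) + b\right) = 3 - \left(\left(b^{2} + b^{2}\right) + b\right) = 3 - \left(2 b^{2} + b\right) = 3 - \left(b + 2 b^{2}\right) = 3 - b - 2 b^{2}$)
$r{\left(Z,U \right)} = 49 - 7 \left(5 + U\right)^{2}$
$r{\left(B{\left(13 \right)},-196 \right)} - -11969 = \left(49 - 7 \left(5 - 196\right)^{2}\right) - -11969 = \left(49 - 7 \left(-191\right)^{2}\right) + 11969 = \left(49 - 255367\right) + 11969 = -255318 + 11969 = -243349$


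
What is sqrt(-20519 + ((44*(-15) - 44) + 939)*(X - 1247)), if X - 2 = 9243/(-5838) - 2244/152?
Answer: I*sqrt(108318750100106)/18487 ≈ 562.97*I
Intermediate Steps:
X = -265222/18487 (X = 2 + (9243/(-5838) - 2244/152) = 2 + (9243*(-1/5838) - 2244*1/152) = 2 + (-3081/1946 - 561/38) = 2 - 302196/18487 = -265222/18487 ≈ -14.346)
sqrt(-20519 + ((44*(-15) - 44) + 939)*(X - 1247)) = sqrt(-20519 + ((44*(-15) - 44) + 939)*(-265222/18487 - 1247)) = sqrt(-20519 + ((-660 - 44) + 939)*(-23318511/18487)) = sqrt(-20519 + (-704 + 939)*(-23318511/18487)) = sqrt(-20519 + 235*(-23318511/18487)) = sqrt(-20519 - 5479850085/18487) = sqrt(-5859184838/18487) = I*sqrt(108318750100106)/18487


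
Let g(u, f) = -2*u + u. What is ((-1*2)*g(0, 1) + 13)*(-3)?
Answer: -39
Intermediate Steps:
g(u, f) = -u
((-1*2)*g(0, 1) + 13)*(-3) = ((-1*2)*(-1*0) + 13)*(-3) = (-2*0 + 13)*(-3) = (0 + 13)*(-3) = 13*(-3) = -39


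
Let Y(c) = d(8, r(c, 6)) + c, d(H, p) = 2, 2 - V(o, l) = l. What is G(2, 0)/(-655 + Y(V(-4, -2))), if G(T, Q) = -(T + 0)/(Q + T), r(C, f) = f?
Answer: 1/649 ≈ 0.0015408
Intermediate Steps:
V(o, l) = 2 - l
G(T, Q) = -T/(Q + T)
Y(c) = 2 + c
G(2, 0)/(-655 + Y(V(-4, -2))) = (-1*2/(0 + 2))/(-655 + (2 + (2 - 1*(-2)))) = (-1*2/2)/(-655 + (2 + (2 + 2))) = (-1*2*½)/(-655 + (2 + 4)) = -1/(-655 + 6) = -1/(-649) = -1*(-1/649) = 1/649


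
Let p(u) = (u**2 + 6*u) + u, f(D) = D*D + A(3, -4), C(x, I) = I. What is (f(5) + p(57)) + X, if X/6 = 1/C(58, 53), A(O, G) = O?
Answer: 194834/53 ≈ 3676.1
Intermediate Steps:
f(D) = 3 + D**2 (f(D) = D*D + 3 = D**2 + 3 = 3 + D**2)
p(u) = u**2 + 7*u
X = 6/53 ≈ 0.11321
(f(5) + p(57)) + X = ((3 + 5**2) + 57*(7 + 57)) + 6/53 = ((3 + 25) + 57*64) + 6/53 = (28 + 3648) + 6/53 = 3676 + 6/53 = 194834/53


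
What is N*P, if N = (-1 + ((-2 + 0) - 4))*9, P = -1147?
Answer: 72261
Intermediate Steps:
N = -63 (N = (-1 + (-2 - 4))*9 = (-1 - 6)*9 = -7*9 = -63)
N*P = -63*(-1147) = 72261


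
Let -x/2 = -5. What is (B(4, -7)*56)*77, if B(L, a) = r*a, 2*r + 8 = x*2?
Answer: -181104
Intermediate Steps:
x = 10 (x = -2*(-5) = 10)
r = 6 (r = -4 + (10*2)/2 = -4 + (½)*20 = -4 + 10 = 6)
B(L, a) = 6*a
(B(4, -7)*56)*77 = ((6*(-7))*56)*77 = -42*56*77 = -2352*77 = -181104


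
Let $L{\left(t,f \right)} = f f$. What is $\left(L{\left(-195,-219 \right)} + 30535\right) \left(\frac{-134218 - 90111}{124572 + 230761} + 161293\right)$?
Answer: $\frac{408982008848640}{32303} \approx 1.2661 \cdot 10^{10}$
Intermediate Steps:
$L{\left(t,f \right)} = f^{2}$
$\left(L{\left(-195,-219 \right)} + 30535\right) \left(\frac{-134218 - 90111}{124572 + 230761} + 161293\right) = \left(\left(-219\right)^{2} + 30535\right) \left(\frac{-134218 - 90111}{124572 + 230761} + 161293\right) = \left(47961 + 30535\right) \left(- \frac{224329}{355333} + 161293\right) = 78496 \left(\left(-224329\right) \frac{1}{355333} + 161293\right) = 78496 \left(- \frac{224329}{355333} + 161293\right) = 78496 \cdot \frac{57312501240}{355333} = \frac{408982008848640}{32303}$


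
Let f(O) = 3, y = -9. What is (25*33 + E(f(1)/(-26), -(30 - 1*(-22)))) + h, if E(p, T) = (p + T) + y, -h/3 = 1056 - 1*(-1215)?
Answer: -157277/26 ≈ -6049.1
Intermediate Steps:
h = -6813 (h = -3*(1056 - 1*(-1215)) = -3*(1056 + 1215) = -3*2271 = -6813)
E(p, T) = -9 + T + p (E(p, T) = (p + T) - 9 = (T + p) - 9 = -9 + T + p)
(25*33 + E(f(1)/(-26), -(30 - 1*(-22)))) + h = (25*33 + (-9 - (30 - 1*(-22)) + 3/(-26))) - 6813 = (825 + (-9 - (30 + 22) + 3*(-1/26))) - 6813 = (825 + (-9 - 1*52 - 3/26)) - 6813 = (825 + (-9 - 52 - 3/26)) - 6813 = (825 - 1589/26) - 6813 = 19861/26 - 6813 = -157277/26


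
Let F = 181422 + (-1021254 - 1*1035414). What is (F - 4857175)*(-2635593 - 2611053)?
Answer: 35322629709966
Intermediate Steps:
F = -1875246 (F = 181422 + (-1021254 - 1035414) = 181422 - 2056668 = -1875246)
(F - 4857175)*(-2635593 - 2611053) = (-1875246 - 4857175)*(-2635593 - 2611053) = -6732421*(-5246646) = 35322629709966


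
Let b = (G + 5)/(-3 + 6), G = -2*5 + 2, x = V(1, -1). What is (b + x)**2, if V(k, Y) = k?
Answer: 0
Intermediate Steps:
x = 1
G = -8 (G = -10 + 2 = -8)
b = -1 (b = (-8 + 5)/(-3 + 6) = -3/3 = -3*1/3 = -1)
(b + x)**2 = (-1 + 1)**2 = 0**2 = 0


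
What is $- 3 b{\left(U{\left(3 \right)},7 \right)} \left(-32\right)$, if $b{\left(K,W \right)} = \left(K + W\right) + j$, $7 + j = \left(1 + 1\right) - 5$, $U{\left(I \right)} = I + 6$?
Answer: $576$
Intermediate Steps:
$U{\left(I \right)} = 6 + I$
$j = -10$ ($j = -7 + \left(\left(1 + 1\right) - 5\right) = -7 + \left(2 - 5\right) = -7 - 3 = -10$)
$b{\left(K,W \right)} = -10 + K + W$ ($b{\left(K,W \right)} = \left(K + W\right) - 10 = -10 + K + W$)
$- 3 b{\left(U{\left(3 \right)},7 \right)} \left(-32\right) = - 3 \left(-10 + \left(6 + 3\right) + 7\right) \left(-32\right) = - 3 \left(-10 + 9 + 7\right) \left(-32\right) = \left(-3\right) 6 \left(-32\right) = \left(-18\right) \left(-32\right) = 576$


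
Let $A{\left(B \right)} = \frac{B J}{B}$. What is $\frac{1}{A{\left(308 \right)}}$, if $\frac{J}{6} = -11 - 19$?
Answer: $- \frac{1}{180} \approx -0.0055556$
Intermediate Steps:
$J = -180$ ($J = 6 \left(-11 - 19\right) = 6 \left(-30\right) = -180$)
$A{\left(B \right)} = -180$ ($A{\left(B \right)} = \frac{B \left(-180\right)}{B} = \frac{\left(-180\right) B}{B} = -180$)
$\frac{1}{A{\left(308 \right)}} = \frac{1}{-180} = - \frac{1}{180}$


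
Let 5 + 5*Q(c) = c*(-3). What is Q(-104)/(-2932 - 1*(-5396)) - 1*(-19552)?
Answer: 240880947/12320 ≈ 19552.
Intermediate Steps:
Q(c) = -1 - 3*c/5 (Q(c) = -1 + (c*(-3))/5 = -1 + (-3*c)/5 = -1 - 3*c/5)
Q(-104)/(-2932 - 1*(-5396)) - 1*(-19552) = (-1 - 3/5*(-104))/(-2932 - 1*(-5396)) - 1*(-19552) = (-1 + 312/5)/(-2932 + 5396) + 19552 = (307/5)/2464 + 19552 = (307/5)*(1/2464) + 19552 = 307/12320 + 19552 = 240880947/12320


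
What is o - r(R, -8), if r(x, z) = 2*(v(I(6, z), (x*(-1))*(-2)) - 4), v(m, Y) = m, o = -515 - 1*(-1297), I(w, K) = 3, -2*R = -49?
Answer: 784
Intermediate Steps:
R = 49/2 (R = -1/2*(-49) = 49/2 ≈ 24.500)
o = 782 (o = -515 + 1297 = 782)
r(x, z) = -2 (r(x, z) = 2*(3 - 4) = 2*(-1) = -2)
o - r(R, -8) = 782 - 1*(-2) = 782 + 2 = 784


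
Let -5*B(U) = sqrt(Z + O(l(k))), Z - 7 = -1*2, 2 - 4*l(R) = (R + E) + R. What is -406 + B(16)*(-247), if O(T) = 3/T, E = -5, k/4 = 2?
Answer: -406 + 247*sqrt(33)/15 ≈ -311.41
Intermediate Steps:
k = 8 (k = 4*2 = 8)
l(R) = 7/4 - R/2 (l(R) = 1/2 - ((R - 5) + R)/4 = 1/2 - ((-5 + R) + R)/4 = 1/2 - (-5 + 2*R)/4 = 1/2 + (5/4 - R/2) = 7/4 - R/2)
Z = 5 (Z = 7 - 1*2 = 7 - 2 = 5)
B(U) = -sqrt(33)/15 (B(U) = -sqrt(5 + 3/(7/4 - 1/2*8))/5 = -sqrt(5 + 3/(7/4 - 4))/5 = -sqrt(5 + 3/(-9/4))/5 = -sqrt(5 + 3*(-4/9))/5 = -sqrt(5 - 4/3)/5 = -sqrt(33)/15)
-406 + B(16)*(-247) = -406 - sqrt(33)/15*(-247) = -406 + 247*sqrt(33)/15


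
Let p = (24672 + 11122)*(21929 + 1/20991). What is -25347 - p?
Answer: -16476926901037/20991 ≈ -7.8495e+8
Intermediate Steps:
p = 16476394842160/20991 (p = 35794*(21929 + 1/20991) = 35794*(460311640/20991) = 16476394842160/20991 ≈ 7.8493e+8)
-25347 - p = -25347 - 1*16476394842160/20991 = -25347 - 16476394842160/20991 = -16476926901037/20991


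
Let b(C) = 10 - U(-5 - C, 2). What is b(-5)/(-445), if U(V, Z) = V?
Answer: -2/89 ≈ -0.022472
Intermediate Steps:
b(C) = 15 + C (b(C) = 10 - (-5 - C) = 10 + (5 + C) = 15 + C)
b(-5)/(-445) = (15 - 5)/(-445) = 10*(-1/445) = -2/89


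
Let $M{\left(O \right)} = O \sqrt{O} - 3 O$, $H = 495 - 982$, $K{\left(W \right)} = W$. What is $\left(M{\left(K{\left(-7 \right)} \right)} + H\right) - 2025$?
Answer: $-2491 - 7 i \sqrt{7} \approx -2491.0 - 18.52 i$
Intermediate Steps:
$H = -487$
$M{\left(O \right)} = O^{\frac{3}{2}} - 3 O$
$\left(M{\left(K{\left(-7 \right)} \right)} + H\right) - 2025 = \left(\left(\left(-7\right)^{\frac{3}{2}} - -21\right) - 487\right) - 2025 = \left(\left(- 7 i \sqrt{7} + 21\right) - 487\right) - 2025 = \left(\left(21 - 7 i \sqrt{7}\right) - 487\right) - 2025 = \left(-466 - 7 i \sqrt{7}\right) - 2025 = -2491 - 7 i \sqrt{7}$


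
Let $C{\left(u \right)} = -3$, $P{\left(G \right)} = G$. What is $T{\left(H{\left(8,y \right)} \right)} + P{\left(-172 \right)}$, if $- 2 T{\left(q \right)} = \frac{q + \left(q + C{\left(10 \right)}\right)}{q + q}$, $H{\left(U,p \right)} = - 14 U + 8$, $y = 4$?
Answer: $- \frac{71763}{416} \approx -172.51$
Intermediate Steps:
$H{\left(U,p \right)} = 8 - 14 U$
$T{\left(q \right)} = - \frac{-3 + 2 q}{4 q}$ ($T{\left(q \right)} = - \frac{\left(q + \left(q - 3\right)\right) \frac{1}{q + q}}{2} = - \frac{\left(q + \left(-3 + q\right)\right) \frac{1}{2 q}}{2} = - \frac{\left(-3 + 2 q\right) \frac{1}{2 q}}{2} = - \frac{\frac{1}{2} \frac{1}{q} \left(-3 + 2 q\right)}{2} = - \frac{-3 + 2 q}{4 q}$)
$T{\left(H{\left(8,y \right)} \right)} + P{\left(-172 \right)} = \frac{3 - 2 \left(8 - 112\right)}{4 \left(8 - 112\right)} - 172 = \frac{3 - -208}{4 \left(-104\right)} - 172 = \frac{1}{4} \left(- \frac{1}{104}\right) \left(3 + 208\right) - 172 = \frac{1}{4} \left(- \frac{1}{104}\right) 211 - 172 = - \frac{211}{416} - 172 = - \frac{71763}{416}$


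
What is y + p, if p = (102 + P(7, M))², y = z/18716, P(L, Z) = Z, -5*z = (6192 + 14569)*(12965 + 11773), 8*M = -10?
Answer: 1745216083/374320 ≈ 4662.4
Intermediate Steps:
M = -5/4 (M = (⅛)*(-10) = -5/4 ≈ -1.2500)
z = -513585618/5 (z = -(6192 + 14569)*(12965 + 11773)/5 = -20761*24738/5 = -⅕*513585618 = -513585618/5 ≈ -1.0272e+8)
y = -256792809/46790 (y = -513585618/5/18716 = -513585618/5*1/18716 = -256792809/46790 ≈ -5488.2)
p = 162409/16 (p = (102 - 5/4)² = (403/4)² = 162409/16 ≈ 10151.)
y + p = -256792809/46790 + 162409/16 = 1745216083/374320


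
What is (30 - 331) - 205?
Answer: -506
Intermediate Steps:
(30 - 331) - 205 = -301 - 205 = -506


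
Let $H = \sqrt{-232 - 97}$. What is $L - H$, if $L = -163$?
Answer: $-163 - i \sqrt{329} \approx -163.0 - 18.138 i$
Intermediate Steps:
$H = i \sqrt{329}$ ($H = \sqrt{-329} = i \sqrt{329} \approx 18.138 i$)
$L - H = -163 - i \sqrt{329}$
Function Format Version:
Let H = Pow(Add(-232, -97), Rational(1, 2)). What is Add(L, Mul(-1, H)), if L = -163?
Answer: Add(-163, Mul(-1, I, Pow(329, Rational(1, 2)))) ≈ Add(-163.00, Mul(-18.138, I))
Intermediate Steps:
H = Mul(I, Pow(329, Rational(1, 2))) (H = Pow(-329, Rational(1, 2)) = Mul(I, Pow(329, Rational(1, 2))) ≈ Mul(18.138, I))
Add(L, Mul(-1, H)) = Add(-163, Mul(-1, Mul(I, Pow(329, Rational(1, 2))))) = Add(-163, Mul(-1, I, Pow(329, Rational(1, 2))))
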